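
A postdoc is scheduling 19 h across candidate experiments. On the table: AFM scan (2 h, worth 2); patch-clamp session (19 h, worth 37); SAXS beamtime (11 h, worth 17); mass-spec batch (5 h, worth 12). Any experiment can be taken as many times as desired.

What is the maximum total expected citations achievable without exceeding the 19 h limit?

40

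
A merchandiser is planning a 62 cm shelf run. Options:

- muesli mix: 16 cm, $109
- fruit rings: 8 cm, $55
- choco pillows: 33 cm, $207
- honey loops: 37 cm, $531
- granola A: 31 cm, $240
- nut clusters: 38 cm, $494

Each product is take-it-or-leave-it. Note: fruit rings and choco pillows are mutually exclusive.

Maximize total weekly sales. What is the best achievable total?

695

Density check — honey loops 14.35, nut clusters 13.00, granola A 7.74 are the best per cm.
The ratio ordering already packs tightly: muesli mix + fruit rings + honey loops, 61 cm, 695.
The closest alternative, muesli mix + fruit rings + nut clusters, reaches only 658.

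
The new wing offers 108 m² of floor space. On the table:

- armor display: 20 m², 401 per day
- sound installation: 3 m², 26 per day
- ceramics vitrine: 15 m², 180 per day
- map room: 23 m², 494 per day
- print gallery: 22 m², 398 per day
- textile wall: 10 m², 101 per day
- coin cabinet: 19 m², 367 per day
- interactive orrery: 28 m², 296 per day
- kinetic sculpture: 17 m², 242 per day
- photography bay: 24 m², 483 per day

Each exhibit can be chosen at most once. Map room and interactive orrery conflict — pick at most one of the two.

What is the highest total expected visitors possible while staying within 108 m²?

The ratio ordering already packs tightly: armor display + map room + print gallery + coin cabinet + photography bay, 108 m², 2143.
Runner-up armor display + map room + print gallery + kinetic sculpture + photography bay tops out at 2018.

2143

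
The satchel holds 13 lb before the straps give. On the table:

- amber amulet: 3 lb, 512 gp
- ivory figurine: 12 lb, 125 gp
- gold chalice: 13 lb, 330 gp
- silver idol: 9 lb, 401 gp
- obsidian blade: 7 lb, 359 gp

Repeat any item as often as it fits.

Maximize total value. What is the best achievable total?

2048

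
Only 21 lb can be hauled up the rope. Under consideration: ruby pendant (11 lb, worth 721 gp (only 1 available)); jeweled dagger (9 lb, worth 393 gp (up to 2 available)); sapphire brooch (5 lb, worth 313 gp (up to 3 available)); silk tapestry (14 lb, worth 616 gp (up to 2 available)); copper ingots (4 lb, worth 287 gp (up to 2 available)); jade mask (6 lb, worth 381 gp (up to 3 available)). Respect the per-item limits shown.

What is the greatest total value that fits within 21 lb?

Filling by ratio: ruby pendant + 2×copper ingots for 1295, with 2 lb left unused.
Dropping copper ingots frees 4 lb; slotting in jade mask (6 lb) lifts the total to 1389 at 21 lb.
That's the maximum — no swap from here does better than 1389.

1389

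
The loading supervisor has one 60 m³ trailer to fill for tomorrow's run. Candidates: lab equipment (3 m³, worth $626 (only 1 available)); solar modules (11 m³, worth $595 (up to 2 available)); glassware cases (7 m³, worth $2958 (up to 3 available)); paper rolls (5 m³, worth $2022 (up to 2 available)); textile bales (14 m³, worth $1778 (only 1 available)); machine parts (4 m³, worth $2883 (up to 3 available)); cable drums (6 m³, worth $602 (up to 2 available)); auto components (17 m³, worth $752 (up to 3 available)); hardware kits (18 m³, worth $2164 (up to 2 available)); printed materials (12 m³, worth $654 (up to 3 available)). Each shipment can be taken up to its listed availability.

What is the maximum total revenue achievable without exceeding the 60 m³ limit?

Ranking by ratio (revenue/m³): machine parts 720.75, glassware cases 422.57, paper rolls 404.40, lab equipment 208.67.
Taking lab equipment + 3×glassware cases + 2×paper rolls + textile bales + 3×machine parts: 60 m³ used, 23971 in revenue.
Nothing else within 60 m³ beats 23971.

23971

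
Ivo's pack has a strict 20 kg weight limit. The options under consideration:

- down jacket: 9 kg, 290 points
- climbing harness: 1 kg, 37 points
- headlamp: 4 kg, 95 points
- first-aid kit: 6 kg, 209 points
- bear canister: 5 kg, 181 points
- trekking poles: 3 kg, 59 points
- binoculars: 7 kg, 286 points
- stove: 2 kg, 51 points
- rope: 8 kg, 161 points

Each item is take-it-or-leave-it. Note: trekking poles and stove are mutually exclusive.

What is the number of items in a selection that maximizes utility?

4

The maximum utility within 20 kg is 727.
One optimal bundle: first-aid kit + bear canister + binoculars + stove (20 kg).
Any selection reaching 727 contains exactly 4 items.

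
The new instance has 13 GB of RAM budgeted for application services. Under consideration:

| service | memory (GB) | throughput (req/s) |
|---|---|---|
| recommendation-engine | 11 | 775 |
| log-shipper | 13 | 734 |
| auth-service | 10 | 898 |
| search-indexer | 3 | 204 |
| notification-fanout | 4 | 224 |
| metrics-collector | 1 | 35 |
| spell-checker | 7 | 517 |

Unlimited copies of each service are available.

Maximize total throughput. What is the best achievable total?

Density check — auth-service 89.80, spell-checker 73.86, recommendation-engine 70.45, search-indexer 68.00 are the best per GB.
Best packing: auth-service + search-indexer — 13 GB, 1102 total.
No other feasible combination exceeds 1102.

1102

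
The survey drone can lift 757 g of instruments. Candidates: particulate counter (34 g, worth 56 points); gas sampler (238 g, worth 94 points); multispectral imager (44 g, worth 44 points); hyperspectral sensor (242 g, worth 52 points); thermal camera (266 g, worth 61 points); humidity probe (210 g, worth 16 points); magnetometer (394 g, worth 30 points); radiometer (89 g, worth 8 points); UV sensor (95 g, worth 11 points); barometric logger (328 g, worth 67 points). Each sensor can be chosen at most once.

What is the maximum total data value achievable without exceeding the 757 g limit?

272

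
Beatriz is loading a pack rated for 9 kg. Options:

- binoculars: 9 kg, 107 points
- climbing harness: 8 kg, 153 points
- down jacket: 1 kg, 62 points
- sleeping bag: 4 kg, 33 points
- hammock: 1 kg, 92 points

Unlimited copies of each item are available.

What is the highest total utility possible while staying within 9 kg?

Density check — hammock 92.00, down jacket 62.00, climbing harness 19.12 are the best per kg.
Best packing: 9×hammock — 9 kg, 828 total.
Nothing else within 9 kg beats 828.

828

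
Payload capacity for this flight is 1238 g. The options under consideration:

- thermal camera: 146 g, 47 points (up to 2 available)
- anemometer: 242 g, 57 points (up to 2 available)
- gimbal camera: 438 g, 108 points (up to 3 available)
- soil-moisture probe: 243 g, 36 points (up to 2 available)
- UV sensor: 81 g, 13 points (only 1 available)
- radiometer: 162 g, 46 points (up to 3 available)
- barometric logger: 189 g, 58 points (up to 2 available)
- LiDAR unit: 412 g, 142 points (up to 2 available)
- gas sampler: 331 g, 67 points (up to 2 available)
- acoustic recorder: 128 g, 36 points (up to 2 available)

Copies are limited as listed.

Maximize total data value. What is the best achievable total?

Taking the top-ratio sensors first gives 2×thermal camera + UV sensor + 2×LiDAR unit for 391 (1197 g).
Replace thermal camera and UV sensor with 2×acoustic recorder: the trade gains 12 net, giving 403 at 1226 g.
No other feasible combination exceeds 403.

403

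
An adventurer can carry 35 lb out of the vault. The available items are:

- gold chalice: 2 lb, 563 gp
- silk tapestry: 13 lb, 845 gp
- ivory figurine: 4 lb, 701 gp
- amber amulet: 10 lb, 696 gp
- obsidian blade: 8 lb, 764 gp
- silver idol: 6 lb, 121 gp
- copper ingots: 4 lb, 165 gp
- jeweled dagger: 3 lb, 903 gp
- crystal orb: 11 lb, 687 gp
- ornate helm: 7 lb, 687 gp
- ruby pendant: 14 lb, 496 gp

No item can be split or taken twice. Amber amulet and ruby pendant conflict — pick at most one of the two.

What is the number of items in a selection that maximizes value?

6

The maximum value within 35 lb is 4314.
One optimal bundle: gold chalice + ivory figurine + amber amulet + obsidian blade + jeweled dagger + ornate helm (34 lb).
Every optimal selection uses 6 items.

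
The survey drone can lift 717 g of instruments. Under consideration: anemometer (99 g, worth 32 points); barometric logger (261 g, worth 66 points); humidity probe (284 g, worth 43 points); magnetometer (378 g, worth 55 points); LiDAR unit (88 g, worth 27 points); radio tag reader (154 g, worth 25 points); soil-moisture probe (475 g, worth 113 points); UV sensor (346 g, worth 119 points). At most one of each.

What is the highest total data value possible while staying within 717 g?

Ranking by ratio (data value/g): UV sensor 0.34, anemometer 0.32, LiDAR unit 0.31.
The ratio heuristic lands on anemometer + LiDAR unit + radio tag reader + UV sensor (203) but leaves 30 g idle.
Dropping LiDAR unit and radio tag reader frees 242 g; slotting in barometric logger (261 g) lifts the total to 217 at 706 g.

217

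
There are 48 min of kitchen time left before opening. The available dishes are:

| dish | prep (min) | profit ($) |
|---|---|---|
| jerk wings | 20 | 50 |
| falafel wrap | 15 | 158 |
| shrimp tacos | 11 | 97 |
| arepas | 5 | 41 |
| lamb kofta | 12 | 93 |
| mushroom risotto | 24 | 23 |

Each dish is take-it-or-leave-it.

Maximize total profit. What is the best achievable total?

By profit per min: falafel wrap 10.53, shrimp tacos 8.82, arepas 8.20 lead.
Falafel wrap + shrimp tacos + arepas + lamb kofta uses 43 of the 48 min and totals 389.

389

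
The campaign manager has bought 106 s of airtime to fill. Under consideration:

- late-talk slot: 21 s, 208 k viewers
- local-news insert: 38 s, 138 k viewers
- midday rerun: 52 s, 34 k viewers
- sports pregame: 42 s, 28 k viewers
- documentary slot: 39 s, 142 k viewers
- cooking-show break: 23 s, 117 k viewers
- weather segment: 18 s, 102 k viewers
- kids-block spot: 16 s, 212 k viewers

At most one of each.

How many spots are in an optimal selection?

4

Best achievable expected reach is 679.
For example late-talk slot + documentary slot + cooking-show break + kids-block spot achieves it, using 99 s.
Every optimal selection uses 4 spots.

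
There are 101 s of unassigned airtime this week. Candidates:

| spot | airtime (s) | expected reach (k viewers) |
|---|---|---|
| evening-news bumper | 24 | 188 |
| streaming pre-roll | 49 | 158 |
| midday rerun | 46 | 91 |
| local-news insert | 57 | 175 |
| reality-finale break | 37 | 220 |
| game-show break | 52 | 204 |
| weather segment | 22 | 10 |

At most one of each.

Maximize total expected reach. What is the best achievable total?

Greedy by ratio would take evening-news bumper + reality-finale break + weather segment: 83 s used, total 418.
Replace evening-news bumper and weather segment with game-show break: the trade gains 6 net, giving 424 at 89 s.
That's the maximum — no swap from here does better than 424.

424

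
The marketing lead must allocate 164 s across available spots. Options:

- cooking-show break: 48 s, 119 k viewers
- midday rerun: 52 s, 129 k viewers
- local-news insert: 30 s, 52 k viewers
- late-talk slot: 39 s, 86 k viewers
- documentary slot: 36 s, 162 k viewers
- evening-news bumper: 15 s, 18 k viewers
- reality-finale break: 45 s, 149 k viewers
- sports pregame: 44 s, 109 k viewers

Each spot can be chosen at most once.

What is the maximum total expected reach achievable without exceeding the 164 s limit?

506

The ratio heuristic lands on midday rerun + local-news insert + documentary slot + reality-finale break (492) but leaves 1 s idle.
Replace midday rerun and local-news insert with late-talk slot + sports pregame: the trade gains 14 net, giving 506 at 164 s.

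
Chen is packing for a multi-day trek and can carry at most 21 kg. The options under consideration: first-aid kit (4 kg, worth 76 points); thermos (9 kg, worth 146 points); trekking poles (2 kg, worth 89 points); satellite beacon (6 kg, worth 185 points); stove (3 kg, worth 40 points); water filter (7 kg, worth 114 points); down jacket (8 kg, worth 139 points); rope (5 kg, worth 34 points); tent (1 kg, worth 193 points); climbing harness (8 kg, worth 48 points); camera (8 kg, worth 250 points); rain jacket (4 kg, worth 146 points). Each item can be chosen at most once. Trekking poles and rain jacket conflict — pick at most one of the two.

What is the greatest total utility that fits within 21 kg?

793

Ranking by ratio (utility/kg): tent 193.00, trekking poles 44.50, rain jacket 36.50.
First-aid kit + trekking poles + satellite beacon + tent + camera uses 21 of the 21 kg and totals 793.
No other feasible combination exceeds 793.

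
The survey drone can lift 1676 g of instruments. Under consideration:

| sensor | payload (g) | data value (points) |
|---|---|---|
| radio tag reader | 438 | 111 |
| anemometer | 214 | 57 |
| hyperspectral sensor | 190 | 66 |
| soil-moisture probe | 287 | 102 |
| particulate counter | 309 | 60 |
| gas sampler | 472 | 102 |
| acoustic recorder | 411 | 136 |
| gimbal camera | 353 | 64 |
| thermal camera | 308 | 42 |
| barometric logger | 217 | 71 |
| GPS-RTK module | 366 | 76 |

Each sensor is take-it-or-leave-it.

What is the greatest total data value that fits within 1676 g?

Greedy by ratio would take anemometer + hyperspectral sensor + soil-moisture probe + particulate counter + acoustic recorder + barometric logger: 1628 g used, total 492.
The 309 g tied up in particulate counter is better spent on gimbal camera — total rises to 496 (1672 g).
An exhaustive check of the 2048 subsets confirms 496.

496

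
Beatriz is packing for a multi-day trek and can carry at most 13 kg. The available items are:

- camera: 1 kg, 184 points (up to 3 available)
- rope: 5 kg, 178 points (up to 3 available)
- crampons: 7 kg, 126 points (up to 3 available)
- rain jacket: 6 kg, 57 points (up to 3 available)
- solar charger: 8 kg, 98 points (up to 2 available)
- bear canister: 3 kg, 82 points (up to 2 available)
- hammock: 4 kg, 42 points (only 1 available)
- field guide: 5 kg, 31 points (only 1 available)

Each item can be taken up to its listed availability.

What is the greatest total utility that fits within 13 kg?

By utility per kg: camera 184.00, rope 35.60, bear canister 27.33 lead.
3×camera + 2×rope uses 13 of the 13 kg and totals 908.
Every other selection either busts 13 kg or exceeds an availability limit or fails to beat 908.

908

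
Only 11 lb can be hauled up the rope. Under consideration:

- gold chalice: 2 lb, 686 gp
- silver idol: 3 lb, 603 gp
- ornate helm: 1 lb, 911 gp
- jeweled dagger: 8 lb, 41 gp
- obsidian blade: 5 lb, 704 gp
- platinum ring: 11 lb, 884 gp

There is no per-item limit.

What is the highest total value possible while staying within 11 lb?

Taking 11×ornate helm: 11 lb used, 10021 in value.

10021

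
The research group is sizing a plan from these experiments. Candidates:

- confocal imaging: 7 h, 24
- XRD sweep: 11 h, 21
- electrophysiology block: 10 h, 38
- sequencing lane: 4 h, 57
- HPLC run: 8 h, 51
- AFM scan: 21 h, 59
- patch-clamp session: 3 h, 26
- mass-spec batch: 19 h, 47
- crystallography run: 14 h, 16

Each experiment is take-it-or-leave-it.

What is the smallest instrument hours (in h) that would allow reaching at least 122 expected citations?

Need the lightest bundle worth ≥ 122.
sequencing lane + HPLC run + patch-clamp session: 134 expected citations at 15 h.
Below 15 h the best achievable stays under 122.

15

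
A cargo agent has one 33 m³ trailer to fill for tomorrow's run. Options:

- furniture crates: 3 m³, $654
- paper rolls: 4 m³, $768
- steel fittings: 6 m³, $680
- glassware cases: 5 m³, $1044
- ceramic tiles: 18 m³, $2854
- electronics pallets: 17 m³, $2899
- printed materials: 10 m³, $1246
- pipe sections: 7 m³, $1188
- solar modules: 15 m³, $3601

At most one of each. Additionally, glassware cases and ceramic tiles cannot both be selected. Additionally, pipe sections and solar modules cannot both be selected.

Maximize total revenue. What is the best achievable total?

6747

The ratio ordering already packs tightly: furniture crates + paper rolls + steel fittings + glassware cases + solar modules, 33 m³, 6747.
An exhaustive check of the 512 subsets confirms 6747.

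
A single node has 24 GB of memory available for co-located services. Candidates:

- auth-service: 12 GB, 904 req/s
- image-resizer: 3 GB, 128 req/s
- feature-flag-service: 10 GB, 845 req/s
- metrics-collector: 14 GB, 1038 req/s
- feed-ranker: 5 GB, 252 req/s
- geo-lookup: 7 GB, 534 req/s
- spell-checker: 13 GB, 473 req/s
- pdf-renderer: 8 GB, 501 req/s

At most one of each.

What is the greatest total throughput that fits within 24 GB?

1883

The ratio heuristic lands on feature-flag-service + feed-ranker + geo-lookup (1631) but leaves 2 GB idle.
The 12 GB tied up in feed-ranker and geo-lookup is better spent on metrics-collector — total rises to 1883 (24 GB).
Runner-up auth-service + feature-flag-service tops out at 1749.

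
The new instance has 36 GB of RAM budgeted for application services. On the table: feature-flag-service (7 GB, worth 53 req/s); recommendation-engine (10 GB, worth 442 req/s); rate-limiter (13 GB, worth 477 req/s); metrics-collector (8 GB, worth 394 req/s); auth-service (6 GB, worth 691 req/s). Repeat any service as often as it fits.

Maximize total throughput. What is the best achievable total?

6×auth-service uses 36 of the 36 GB and totals 4146.

4146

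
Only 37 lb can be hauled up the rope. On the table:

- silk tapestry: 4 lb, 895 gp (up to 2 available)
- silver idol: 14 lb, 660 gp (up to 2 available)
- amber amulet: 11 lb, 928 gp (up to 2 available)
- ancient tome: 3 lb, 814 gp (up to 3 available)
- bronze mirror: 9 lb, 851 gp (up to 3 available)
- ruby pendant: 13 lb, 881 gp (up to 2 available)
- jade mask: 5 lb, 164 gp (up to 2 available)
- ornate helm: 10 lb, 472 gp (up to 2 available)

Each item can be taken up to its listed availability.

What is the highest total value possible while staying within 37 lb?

6011

Density check — ancient tome 271.33, silk tapestry 223.75, bronze mirror 94.56 are the best per lb.
Filling by ratio: 2×silk tapestry + 3×ancient tome + 2×bronze mirror for 5934, with 2 lb left unused.
The 9 lb tied up in bronze mirror is better spent on amber amulet — total rises to 6011 (37 lb).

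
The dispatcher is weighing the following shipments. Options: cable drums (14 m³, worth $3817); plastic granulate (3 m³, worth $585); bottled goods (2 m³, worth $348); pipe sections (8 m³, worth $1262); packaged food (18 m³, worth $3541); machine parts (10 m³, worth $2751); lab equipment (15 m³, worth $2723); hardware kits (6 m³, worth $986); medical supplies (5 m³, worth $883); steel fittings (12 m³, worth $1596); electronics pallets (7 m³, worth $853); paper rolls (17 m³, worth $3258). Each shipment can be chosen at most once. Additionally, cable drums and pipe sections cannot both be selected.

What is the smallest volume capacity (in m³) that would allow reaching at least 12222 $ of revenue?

55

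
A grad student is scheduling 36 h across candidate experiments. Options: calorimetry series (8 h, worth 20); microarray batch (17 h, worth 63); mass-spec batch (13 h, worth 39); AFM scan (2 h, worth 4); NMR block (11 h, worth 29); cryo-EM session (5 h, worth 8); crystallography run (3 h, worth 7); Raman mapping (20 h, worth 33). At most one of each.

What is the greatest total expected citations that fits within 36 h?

113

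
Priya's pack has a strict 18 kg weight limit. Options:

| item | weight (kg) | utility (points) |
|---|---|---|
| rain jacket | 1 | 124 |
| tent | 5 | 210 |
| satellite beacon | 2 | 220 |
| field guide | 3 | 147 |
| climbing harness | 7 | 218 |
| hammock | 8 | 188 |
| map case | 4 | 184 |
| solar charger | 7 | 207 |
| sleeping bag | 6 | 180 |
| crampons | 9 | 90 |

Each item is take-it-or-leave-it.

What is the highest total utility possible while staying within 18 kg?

Density check — rain jacket 124.00, satellite beacon 110.00, field guide 49.00 are the best per kg.
The ratio heuristic lands on rain jacket + tent + satellite beacon + field guide + map case (885) but leaves 3 kg idle.
The 4 kg tied up in map case is better spent on climbing harness — total rises to 919 (18 kg).

919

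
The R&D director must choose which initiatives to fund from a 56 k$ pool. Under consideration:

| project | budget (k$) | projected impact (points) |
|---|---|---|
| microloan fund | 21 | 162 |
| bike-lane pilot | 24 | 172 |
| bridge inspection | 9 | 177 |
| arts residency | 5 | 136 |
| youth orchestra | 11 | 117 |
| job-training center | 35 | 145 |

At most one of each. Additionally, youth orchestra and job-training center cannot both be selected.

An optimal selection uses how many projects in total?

4

Best achievable projected impact is 602.
bike-lane pilot + bridge inspection + arts residency + youth orchestra hits 602 at 49 k$.
Any selection reaching 602 contains exactly 4 projects.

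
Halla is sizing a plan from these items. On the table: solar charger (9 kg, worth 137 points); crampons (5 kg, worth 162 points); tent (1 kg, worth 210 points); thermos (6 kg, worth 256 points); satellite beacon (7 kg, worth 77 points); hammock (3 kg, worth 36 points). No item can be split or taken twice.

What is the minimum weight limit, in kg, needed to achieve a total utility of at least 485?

Look for the lowest-weight combination reaching 485.
Taking tent + thermos + hammock gives 502 (≥ 485) for 10 kg.
No combination under 10 kg hits 485.

10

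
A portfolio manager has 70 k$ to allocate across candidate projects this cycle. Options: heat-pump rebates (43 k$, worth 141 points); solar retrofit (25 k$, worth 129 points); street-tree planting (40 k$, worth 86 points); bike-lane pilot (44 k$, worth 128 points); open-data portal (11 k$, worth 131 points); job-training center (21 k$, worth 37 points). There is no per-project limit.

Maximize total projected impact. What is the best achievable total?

786

6×open-data portal uses 66 of the 70 k$ and totals 786.
That's the maximum — no swap from here does better than 786.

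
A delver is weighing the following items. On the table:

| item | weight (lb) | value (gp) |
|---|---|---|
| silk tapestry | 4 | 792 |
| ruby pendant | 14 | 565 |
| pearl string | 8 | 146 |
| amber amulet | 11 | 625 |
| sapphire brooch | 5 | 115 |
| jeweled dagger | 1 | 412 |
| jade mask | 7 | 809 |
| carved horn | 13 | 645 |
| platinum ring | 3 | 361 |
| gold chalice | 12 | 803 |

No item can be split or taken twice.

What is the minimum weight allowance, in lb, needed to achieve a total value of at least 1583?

11

Need the lightest bundle worth ≥ 1583.
Taking silk tapestry + jade mask gives 1601 (≥ 1583) for 11 lb.
No combination under 11 lb hits 1583.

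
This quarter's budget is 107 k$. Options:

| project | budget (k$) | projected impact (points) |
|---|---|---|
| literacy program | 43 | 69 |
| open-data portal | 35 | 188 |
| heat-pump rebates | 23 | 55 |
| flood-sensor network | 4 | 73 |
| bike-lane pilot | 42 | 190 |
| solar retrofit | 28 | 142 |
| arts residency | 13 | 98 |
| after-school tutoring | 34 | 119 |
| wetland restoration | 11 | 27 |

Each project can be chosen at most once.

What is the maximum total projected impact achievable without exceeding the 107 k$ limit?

576

Taking the top-ratio projects first gives open-data portal + flood-sensor network + solar retrofit + arts residency + wetland restoration for 528 (91 k$).
Replace solar retrofit with bike-lane pilot: the trade gains 48 net, giving 576 at 105 k$.
That's the maximum — no swap from here does better than 576.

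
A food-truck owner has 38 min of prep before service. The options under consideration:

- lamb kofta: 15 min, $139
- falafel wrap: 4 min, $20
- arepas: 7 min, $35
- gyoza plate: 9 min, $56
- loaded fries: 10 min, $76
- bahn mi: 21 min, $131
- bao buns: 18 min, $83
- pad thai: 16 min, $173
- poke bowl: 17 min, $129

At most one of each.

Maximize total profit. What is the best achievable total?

347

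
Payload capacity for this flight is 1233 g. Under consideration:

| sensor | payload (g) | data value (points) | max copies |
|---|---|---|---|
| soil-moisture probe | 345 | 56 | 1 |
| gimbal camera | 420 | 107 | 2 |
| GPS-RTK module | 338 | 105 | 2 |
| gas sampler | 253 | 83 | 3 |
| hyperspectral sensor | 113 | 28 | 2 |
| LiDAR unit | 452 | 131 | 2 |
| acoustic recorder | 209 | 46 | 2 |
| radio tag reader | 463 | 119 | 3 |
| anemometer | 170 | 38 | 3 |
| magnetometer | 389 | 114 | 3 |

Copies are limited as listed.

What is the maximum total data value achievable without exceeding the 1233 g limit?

A density-first pass picks GPS-RTK module + 3×gas sampler + hyperspectral sensor — 382 at 1210 g.
The 366 g tied up in gas sampler and hyperspectral sensor is better spent on magnetometer — total rises to 385 (1233 g).
That's the maximum — no swap from here does better than 385.

385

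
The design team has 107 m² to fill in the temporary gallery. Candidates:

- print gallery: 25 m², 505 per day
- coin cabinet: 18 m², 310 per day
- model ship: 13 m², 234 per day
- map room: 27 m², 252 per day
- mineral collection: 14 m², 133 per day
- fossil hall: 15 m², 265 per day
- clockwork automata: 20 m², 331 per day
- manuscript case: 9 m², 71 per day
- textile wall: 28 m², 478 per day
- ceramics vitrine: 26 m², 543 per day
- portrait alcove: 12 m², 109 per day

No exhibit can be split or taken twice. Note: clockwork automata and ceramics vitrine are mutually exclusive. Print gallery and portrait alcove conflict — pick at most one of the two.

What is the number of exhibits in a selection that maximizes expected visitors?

Optimal total is 2025.
For example print gallery + model ship + fossil hall + textile wall + ceramics vitrine achieves it, using 107 m².
All optima have 5 exhibits.

5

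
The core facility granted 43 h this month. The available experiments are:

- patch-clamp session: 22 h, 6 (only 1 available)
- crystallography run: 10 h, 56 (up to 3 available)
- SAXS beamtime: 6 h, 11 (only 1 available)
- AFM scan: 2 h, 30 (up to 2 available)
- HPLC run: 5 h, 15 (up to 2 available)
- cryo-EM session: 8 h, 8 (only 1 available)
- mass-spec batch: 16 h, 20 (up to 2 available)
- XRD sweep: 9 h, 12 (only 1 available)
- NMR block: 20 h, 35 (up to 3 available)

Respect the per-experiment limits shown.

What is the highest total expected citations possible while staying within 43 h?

243

Taking 3×crystallography run + 2×AFM scan + HPLC run: 39 h used, 243 in expected citations.
The spare 4 h is too small for any remaining experiment, and no exchange beats 243.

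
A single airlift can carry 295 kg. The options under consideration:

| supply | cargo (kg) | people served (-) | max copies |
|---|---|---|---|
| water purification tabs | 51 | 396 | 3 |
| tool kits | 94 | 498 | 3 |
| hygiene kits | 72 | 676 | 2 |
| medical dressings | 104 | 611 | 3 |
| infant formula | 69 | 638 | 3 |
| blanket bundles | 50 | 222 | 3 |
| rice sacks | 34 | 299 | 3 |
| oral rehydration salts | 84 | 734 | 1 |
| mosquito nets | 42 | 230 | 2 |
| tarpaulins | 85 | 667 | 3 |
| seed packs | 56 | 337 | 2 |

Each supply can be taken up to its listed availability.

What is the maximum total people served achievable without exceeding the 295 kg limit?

2686

The ratio heuristic lands on 2×hygiene kits + 2×infant formula (2628) but leaves 13 kg idle.
Dropping hygiene kits frees 72 kg; slotting in oral rehydration salts (84 kg) lifts the total to 2686 at 294 kg.
Every other selection either busts 295 kg or exceeds an availability limit or fails to beat 2686.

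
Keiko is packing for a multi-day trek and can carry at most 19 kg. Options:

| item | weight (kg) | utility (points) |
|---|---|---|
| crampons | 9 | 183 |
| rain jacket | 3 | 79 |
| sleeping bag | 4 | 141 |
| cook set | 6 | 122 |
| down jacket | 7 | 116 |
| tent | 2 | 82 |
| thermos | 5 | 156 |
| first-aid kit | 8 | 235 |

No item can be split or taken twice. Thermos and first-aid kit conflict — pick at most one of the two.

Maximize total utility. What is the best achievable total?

537

Ranking by ratio (utility/kg): tent 41.00, sleeping bag 35.25, thermos 31.20.
Best packing: rain jacket + sleeping bag + tent + first-aid kit — 17 kg, 537 total.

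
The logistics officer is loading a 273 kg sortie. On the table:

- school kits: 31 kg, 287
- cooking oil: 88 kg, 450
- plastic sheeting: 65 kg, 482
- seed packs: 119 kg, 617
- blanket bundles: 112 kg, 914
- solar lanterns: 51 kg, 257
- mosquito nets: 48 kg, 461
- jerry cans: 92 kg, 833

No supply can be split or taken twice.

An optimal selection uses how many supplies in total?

3

Best achievable people served is 2229.
plastic sheeting + blanket bundles + jerry cans hits 2229 at 269 kg.
All optima have 3 supplies.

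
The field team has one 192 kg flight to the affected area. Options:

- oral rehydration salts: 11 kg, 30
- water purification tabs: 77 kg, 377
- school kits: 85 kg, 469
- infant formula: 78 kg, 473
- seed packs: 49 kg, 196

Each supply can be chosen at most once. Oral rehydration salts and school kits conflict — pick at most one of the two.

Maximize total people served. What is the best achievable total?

942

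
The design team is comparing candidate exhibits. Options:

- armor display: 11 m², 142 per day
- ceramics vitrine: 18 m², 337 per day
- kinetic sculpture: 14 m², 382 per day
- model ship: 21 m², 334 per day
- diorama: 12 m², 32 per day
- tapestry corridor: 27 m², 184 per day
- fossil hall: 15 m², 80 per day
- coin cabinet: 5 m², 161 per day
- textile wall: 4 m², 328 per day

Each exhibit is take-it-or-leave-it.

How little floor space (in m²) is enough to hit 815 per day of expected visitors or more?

Look for the lowest-floor combination reaching 815.
kinetic sculpture + coin cabinet + textile wall: 871 expected visitors at 23 m².
Any bundle with less than 23 m² falls short of 815.

23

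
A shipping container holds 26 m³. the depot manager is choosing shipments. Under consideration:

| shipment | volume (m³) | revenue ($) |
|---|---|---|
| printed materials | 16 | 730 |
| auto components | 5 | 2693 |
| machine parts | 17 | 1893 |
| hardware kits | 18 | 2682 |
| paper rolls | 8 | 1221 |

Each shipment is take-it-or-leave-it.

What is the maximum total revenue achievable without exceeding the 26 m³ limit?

5375

The ratio heuristic lands on auto components + paper rolls (3914) but leaves 13 m³ idle.
Replace paper rolls with hardware kits: the trade gains 1461 net, giving 5375 at 23 m³.
The closest alternative, auto components + machine parts, reaches only 4586.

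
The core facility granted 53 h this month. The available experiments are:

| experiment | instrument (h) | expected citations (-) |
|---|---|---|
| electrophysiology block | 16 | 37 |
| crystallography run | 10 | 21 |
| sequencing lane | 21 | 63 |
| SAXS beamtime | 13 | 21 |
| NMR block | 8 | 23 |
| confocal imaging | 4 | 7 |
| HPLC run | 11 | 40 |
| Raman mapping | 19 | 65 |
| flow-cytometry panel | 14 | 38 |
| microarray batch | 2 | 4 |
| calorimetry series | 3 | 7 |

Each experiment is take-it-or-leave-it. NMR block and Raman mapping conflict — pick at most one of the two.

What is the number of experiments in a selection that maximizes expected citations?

4

Optimal total is 172.
For example sequencing lane + HPLC run + Raman mapping + microarray batch achieves it, using 53 h.
All optima have 4 experiments.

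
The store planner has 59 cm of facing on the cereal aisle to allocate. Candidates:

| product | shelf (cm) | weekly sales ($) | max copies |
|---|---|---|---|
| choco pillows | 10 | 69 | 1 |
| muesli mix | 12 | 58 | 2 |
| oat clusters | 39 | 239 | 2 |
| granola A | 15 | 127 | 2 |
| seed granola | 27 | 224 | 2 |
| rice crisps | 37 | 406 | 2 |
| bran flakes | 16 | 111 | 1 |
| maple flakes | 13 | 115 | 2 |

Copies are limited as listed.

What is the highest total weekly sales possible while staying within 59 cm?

533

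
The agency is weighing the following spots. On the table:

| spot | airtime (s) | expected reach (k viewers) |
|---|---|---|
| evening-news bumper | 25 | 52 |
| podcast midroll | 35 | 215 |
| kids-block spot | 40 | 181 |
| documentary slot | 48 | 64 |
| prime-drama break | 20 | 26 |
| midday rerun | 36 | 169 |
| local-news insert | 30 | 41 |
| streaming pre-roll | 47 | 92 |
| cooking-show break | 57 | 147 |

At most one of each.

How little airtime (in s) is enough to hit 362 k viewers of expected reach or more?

71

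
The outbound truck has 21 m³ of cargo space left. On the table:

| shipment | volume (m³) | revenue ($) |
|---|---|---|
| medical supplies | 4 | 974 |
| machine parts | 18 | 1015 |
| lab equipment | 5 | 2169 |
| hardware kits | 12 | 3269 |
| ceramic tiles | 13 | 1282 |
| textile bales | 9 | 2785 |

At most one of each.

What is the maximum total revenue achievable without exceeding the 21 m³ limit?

6412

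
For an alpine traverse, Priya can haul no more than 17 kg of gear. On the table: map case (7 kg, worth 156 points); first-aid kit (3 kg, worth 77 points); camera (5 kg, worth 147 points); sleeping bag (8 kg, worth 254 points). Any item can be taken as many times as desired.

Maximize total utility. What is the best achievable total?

508

Best packing: 2×sleeping bag — 16 kg, 508 total.
Every other selection either busts 17 kg or fails to beat 508.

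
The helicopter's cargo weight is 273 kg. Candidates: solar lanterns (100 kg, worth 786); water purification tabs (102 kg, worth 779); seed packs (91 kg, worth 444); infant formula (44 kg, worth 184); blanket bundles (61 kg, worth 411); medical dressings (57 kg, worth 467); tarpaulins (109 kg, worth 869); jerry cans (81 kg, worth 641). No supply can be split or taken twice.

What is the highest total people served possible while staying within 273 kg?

Taking the top-ratio supplies first gives medical dressings + tarpaulins + jerry cans for 1977 (247 kg).
Replace jerry cans with solar lanterns: the trade gains 145 net, giving 2122 at 266 kg.

2122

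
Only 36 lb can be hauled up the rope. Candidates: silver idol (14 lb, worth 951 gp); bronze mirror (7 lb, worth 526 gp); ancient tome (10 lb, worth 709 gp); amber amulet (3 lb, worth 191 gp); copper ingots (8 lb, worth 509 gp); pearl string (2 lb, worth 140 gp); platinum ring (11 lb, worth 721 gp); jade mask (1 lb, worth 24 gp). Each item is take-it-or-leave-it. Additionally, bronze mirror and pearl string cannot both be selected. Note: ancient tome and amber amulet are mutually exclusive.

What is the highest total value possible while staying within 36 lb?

2465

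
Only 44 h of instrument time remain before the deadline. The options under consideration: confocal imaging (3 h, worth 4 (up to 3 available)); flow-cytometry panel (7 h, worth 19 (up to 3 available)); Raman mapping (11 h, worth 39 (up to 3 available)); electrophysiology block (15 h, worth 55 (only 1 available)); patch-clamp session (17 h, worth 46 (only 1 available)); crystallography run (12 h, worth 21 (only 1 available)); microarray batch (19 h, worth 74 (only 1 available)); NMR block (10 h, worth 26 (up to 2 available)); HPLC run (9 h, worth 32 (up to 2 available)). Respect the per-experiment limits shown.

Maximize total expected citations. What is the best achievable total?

161

Taking electrophysiology block + microarray batch + HPLC run: 43 h used, 161 in expected citations.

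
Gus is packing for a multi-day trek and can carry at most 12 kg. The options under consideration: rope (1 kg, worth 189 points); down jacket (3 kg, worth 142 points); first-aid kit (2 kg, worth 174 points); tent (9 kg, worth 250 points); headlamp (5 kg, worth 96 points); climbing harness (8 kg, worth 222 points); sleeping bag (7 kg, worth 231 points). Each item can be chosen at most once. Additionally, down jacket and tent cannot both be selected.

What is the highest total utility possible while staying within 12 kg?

613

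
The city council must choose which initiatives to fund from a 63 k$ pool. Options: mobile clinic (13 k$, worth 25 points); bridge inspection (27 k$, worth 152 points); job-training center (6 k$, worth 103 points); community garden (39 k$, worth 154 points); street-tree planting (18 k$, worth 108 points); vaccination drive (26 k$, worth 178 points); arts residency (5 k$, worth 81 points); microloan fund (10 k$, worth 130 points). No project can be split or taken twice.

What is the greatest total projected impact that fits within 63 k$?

Taking the top-ratio projects first gives mobile clinic + job-training center + vaccination drive + arts residency + microloan fund for 517 (60 k$).
Replace mobile clinic and arts residency with street-tree planting: the trade gains 2 net, giving 519 at 60 k$.
Nothing else within 63 k$ beats 519.

519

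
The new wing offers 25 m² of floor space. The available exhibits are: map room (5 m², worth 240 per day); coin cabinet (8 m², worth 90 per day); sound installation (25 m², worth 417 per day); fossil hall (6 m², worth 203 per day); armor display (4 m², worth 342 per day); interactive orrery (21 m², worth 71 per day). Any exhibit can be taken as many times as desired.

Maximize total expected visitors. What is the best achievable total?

2052

Best packing: 6×armor display — 24 m², 2052 total.
That's the maximum — no swap from here does better than 2052.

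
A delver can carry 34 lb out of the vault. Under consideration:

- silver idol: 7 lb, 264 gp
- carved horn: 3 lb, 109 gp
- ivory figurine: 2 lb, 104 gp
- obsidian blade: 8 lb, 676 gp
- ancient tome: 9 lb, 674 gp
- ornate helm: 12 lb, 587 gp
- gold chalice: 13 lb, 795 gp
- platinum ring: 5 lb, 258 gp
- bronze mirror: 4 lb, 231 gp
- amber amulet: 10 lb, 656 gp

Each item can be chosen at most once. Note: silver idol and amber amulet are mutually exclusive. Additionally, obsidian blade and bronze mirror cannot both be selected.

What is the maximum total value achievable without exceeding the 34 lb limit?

2368

Ivory figurine + obsidian blade + ancient tome + platinum ring + amber amulet uses 34 of the 34 lb and totals 2368.
Next best is obsidian blade + ancient tome + platinum ring + amber amulet at 2264 (32 lb) — short by 104.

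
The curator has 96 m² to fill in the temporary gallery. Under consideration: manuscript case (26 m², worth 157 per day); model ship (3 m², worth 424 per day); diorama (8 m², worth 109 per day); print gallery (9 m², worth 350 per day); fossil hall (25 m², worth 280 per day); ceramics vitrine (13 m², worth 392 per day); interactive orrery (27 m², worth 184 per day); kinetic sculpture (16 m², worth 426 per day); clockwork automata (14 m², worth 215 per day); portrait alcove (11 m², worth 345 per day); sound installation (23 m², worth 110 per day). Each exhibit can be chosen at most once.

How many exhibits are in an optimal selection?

7

The maximum expected visitors within 96 m² is 2432.
For example model ship + print gallery + fossil hall + ceramics vitrine + kinetic sculpture + clockwork automata + portrait alcove achieves it, using 91 m².
Any selection reaching 2432 contains exactly 7 exhibits.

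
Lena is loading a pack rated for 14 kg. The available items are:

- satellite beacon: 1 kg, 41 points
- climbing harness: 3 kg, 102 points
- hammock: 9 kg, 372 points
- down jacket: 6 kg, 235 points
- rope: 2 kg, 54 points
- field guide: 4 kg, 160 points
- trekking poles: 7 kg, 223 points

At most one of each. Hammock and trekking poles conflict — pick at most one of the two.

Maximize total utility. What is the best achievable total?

573

Ranking by ratio (utility/kg): hammock 41.33, satellite beacon 41.00, field guide 40.00.
The ratio ordering already packs tightly: satellite beacon + hammock + field guide, 14 kg, 573.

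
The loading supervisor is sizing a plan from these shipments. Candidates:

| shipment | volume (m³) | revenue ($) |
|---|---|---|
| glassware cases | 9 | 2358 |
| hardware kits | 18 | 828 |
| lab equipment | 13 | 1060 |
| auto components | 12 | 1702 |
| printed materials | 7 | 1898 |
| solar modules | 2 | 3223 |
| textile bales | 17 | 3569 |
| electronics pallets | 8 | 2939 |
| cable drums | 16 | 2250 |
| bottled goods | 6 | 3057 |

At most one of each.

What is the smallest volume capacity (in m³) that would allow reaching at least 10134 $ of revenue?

23

Minimise m³ subject to total revenue ≥ 10134.
printed materials + solar modules + electronics pallets + bottled goods reaches 11117 using 23 m³.
No combination under 23 m³ hits 10134.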